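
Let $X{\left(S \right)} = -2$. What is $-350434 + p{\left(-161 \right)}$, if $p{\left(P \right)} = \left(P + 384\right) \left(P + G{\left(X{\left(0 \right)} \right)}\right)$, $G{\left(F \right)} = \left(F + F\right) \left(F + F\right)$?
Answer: $-382769$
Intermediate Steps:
$G{\left(F \right)} = 4 F^{2}$ ($G{\left(F \right)} = 2 F 2 F = 4 F^{2}$)
$p{\left(P \right)} = \left(16 + P\right) \left(384 + P\right)$ ($p{\left(P \right)} = \left(P + 384\right) \left(P + 4 \left(-2\right)^{2}\right) = \left(384 + P\right) \left(P + 4 \cdot 4\right) = \left(384 + P\right) \left(P + 16\right) = \left(384 + P\right) \left(16 + P\right) = \left(16 + P\right) \left(384 + P\right)$)
$-350434 + p{\left(-161 \right)} = -350434 + \left(6144 + \left(-161\right)^{2} + 400 \left(-161\right)\right) = -350434 + \left(6144 + 25921 - 64400\right) = -350434 - 32335 = -382769$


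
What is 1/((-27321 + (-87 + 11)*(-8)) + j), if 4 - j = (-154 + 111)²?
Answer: -1/28558 ≈ -3.5016e-5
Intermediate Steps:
j = -1845 (j = 4 - (-154 + 111)² = 4 - 1*(-43)² = 4 - 1*1849 = 4 - 1849 = -1845)
1/((-27321 + (-87 + 11)*(-8)) + j) = 1/((-27321 + (-87 + 11)*(-8)) - 1845) = 1/((-27321 - 76*(-8)) - 1845) = 1/((-27321 + 608) - 1845) = 1/(-26713 - 1845) = 1/(-28558) = -1/28558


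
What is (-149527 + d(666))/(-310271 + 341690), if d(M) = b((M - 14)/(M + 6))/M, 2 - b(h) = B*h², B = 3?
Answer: -936895518409/196862908032 ≈ -4.7591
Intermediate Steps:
b(h) = 2 - 3*h²
d(M) = (2 - 3*(-14 + M)²/(6 + M)²)/M (d(M) = (2 - 3*(M - 14)²/(M + 6)²)/M = (2 - 3*(-14 + M)²/(6 + M)²)/M)
(-149527 + d(666))/(-310271 + 341690) = (-149527 + (-516 - 1*666² + 108*666)/(666*(36 + 666² + 12*666)))/(-310271 + 341690) = (-149527 + (-516 - 1*443556 + 71928)/(666*(36 + 443556 + 7992)))/31419 = (-149527 + (1/666)*(-516 - 443556 + 71928)/451584)*(1/31419) = (-149527 + (1/666)*(1/451584)*(-372144))*(1/31419) = (-149527 - 7753/6265728)*(1/31419) = -936895518409/6265728*1/31419 = -936895518409/196862908032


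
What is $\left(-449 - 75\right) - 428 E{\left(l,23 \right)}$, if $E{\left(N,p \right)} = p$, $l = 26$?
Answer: $-10368$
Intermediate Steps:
$\left(-449 - 75\right) - 428 E{\left(l,23 \right)} = \left(-449 - 75\right) - 9844 = -524 - 9844 = -10368$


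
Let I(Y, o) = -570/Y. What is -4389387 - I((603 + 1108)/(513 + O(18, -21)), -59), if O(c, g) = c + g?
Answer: -7509950457/1711 ≈ -4.3892e+6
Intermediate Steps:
-4389387 - I((603 + 1108)/(513 + O(18, -21)), -59) = -4389387 - (-570)/((603 + 1108)/(513 + (18 - 21))) = -4389387 - (-570)/(1711/(513 - 3)) = -4389387 - (-570)/(1711/510) = -4389387 - (-570)/(1711*(1/510)) = -4389387 - (-570)/1711/510 = -4389387 - (-570)*510/1711 = -4389387 - 1*(-290700/1711) = -4389387 + 290700/1711 = -7509950457/1711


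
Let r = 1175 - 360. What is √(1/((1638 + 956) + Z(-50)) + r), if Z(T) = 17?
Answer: √5556119226/2611 ≈ 28.548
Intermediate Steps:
r = 815
√(1/((1638 + 956) + Z(-50)) + r) = √(1/((1638 + 956) + 17) + 815) = √(1/(2594 + 17) + 815) = √(1/2611 + 815) = √(2127966/2611) = √5556119226/2611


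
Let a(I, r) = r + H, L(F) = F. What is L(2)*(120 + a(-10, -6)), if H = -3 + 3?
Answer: 228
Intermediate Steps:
H = 0
a(I, r) = r (a(I, r) = r + 0 = r)
L(2)*(120 + a(-10, -6)) = 2*(120 - 6) = 2*114 = 228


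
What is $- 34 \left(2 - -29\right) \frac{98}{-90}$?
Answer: $\frac{51646}{45} \approx 1147.7$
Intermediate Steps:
$- 34 \left(2 - -29\right) \frac{98}{-90} = - 34 \left(2 + 29\right) 98 \left(- \frac{1}{90}\right) = \left(-34\right) 31 \left(- \frac{49}{45}\right) = \left(-1054\right) \left(- \frac{49}{45}\right) = \frac{51646}{45}$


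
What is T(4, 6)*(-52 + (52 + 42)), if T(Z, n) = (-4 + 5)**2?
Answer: 42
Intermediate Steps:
T(Z, n) = 1 (T(Z, n) = 1**2 = 1)
T(4, 6)*(-52 + (52 + 42)) = 1*(-52 + (52 + 42)) = 1*(-52 + 94) = 1*42 = 42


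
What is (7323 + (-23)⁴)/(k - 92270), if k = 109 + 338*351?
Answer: 287164/26477 ≈ 10.846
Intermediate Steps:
k = 118747 (k = 109 + 118638 = 118747)
(7323 + (-23)⁴)/(k - 92270) = (7323 + (-23)⁴)/(118747 - 92270) = (7323 + 279841)/26477 = 287164*(1/26477) = 287164/26477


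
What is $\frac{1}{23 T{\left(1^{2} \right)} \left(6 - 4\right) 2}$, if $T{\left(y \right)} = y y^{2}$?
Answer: $\frac{1}{92} \approx 0.01087$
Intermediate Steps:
$T{\left(y \right)} = y^{3}$
$\frac{1}{23 T{\left(1^{2} \right)} \left(6 - 4\right) 2} = \frac{1}{23 \left(1^{2}\right)^{3} \left(6 - 4\right) 2} = \frac{1}{23 \cdot 1^{3} \cdot 2 \cdot 2} = \frac{1}{23 \cdot 1 \cdot 4} = \frac{1}{23 \cdot 4} = \frac{1}{92}$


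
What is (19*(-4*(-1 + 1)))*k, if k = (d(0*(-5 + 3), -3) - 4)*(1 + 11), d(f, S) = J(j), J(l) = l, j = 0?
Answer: 0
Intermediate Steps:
d(f, S) = 0
k = -48 (k = (0 - 4)*(1 + 11) = -4*12 = -48)
(19*(-4*(-1 + 1)))*k = (19*(-4*(-1 + 1)))*(-48) = (19*(-4*0))*(-48) = (19*0)*(-48) = 0*(-48) = 0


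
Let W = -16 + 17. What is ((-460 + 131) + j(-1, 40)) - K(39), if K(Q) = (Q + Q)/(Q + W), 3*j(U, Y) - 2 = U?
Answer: -19837/60 ≈ -330.62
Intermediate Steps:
W = 1
j(U, Y) = 2/3 + U/3
K(Q) = 2*Q/(1 + Q) (K(Q) = (Q + Q)/(Q + 1) = (2*Q)/(1 + Q) = 2*Q/(1 + Q))
((-460 + 131) + j(-1, 40)) - K(39) = ((-460 + 131) + (2/3 + (1/3)*(-1))) - 2*39/(1 + 39) = (-329 + (2/3 - 1/3)) - 2*39/40 = (-329 + 1/3) - 2*39/40 = -986/3 - 1*39/20 = -986/3 - 39/20 = -19837/60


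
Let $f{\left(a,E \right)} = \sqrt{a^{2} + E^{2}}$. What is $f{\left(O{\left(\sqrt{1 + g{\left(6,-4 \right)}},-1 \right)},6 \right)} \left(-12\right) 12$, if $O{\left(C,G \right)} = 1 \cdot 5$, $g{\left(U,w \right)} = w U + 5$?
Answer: $- 144 \sqrt{61} \approx -1124.7$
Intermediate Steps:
$g{\left(U,w \right)} = 5 + U w$ ($g{\left(U,w \right)} = U w + 5 = 5 + U w$)
$O{\left(C,G \right)} = 5$
$f{\left(a,E \right)} = \sqrt{E^{2} + a^{2}}$
$f{\left(O{\left(\sqrt{1 + g{\left(6,-4 \right)}},-1 \right)},6 \right)} \left(-12\right) 12 = \sqrt{6^{2} + 5^{2}} \left(-12\right) 12 = \sqrt{36 + 25} \left(-12\right) 12 = \sqrt{61} \left(-12\right) 12 = - 12 \sqrt{61} \cdot 12 = - 144 \sqrt{61}$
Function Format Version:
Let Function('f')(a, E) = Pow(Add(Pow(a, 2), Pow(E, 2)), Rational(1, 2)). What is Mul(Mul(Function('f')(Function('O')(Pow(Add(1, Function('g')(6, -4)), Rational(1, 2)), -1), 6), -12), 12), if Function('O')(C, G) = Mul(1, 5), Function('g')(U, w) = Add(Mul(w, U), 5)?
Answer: Mul(-144, Pow(61, Rational(1, 2))) ≈ -1124.7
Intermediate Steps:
Function('g')(U, w) = Add(5, Mul(U, w)) (Function('g')(U, w) = Add(Mul(U, w), 5) = Add(5, Mul(U, w)))
Function('O')(C, G) = 5
Function('f')(a, E) = Pow(Add(Pow(E, 2), Pow(a, 2)), Rational(1, 2))
Mul(Mul(Function('f')(Function('O')(Pow(Add(1, Function('g')(6, -4)), Rational(1, 2)), -1), 6), -12), 12) = Mul(Mul(Pow(Add(Pow(6, 2), Pow(5, 2)), Rational(1, 2)), -12), 12) = Mul(Mul(Pow(Add(36, 25), Rational(1, 2)), -12), 12) = Mul(Mul(Pow(61, Rational(1, 2)), -12), 12) = Mul(Mul(-12, Pow(61, Rational(1, 2))), 12) = Mul(-144, Pow(61, Rational(1, 2)))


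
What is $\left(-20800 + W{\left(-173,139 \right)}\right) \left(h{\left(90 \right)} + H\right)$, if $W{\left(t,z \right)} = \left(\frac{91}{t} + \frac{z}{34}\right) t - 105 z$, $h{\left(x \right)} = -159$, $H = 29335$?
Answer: $- \frac{17861299204}{17} \approx -1.0507 \cdot 10^{9}$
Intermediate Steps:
$W{\left(t,z \right)} = - 105 z + t \left(\frac{91}{t} + \frac{z}{34}\right)$ ($W{\left(t,z \right)} = \left(\frac{91}{t} + z \frac{1}{34}\right) t - 105 z = \left(\frac{91}{t} + \frac{z}{34}\right) t - 105 z = t \left(\frac{91}{t} + \frac{z}{34}\right) - 105 z = - 105 z + t \left(\frac{91}{t} + \frac{z}{34}\right)$)
$\left(-20800 + W{\left(-173,139 \right)}\right) \left(h{\left(90 \right)} + H\right) = \left(-20800 + \left(91 - 14595 + \frac{1}{34} \left(-173\right) 139\right)\right) \left(-159 + 29335\right) = \left(-20800 - \frac{517183}{34}\right) 29176 = \left(- \frac{1224383}{34}\right) 29176 = - \frac{17861299204}{17}$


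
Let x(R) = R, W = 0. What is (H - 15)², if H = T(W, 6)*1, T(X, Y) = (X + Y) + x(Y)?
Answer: 9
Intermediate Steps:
T(X, Y) = X + 2*Y (T(X, Y) = (X + Y) + Y = X + 2*Y)
H = 12 (H = (0 + 2*6)*1 = (0 + 12)*1 = 12*1 = 12)
(H - 15)² = (12 - 15)² = (-3)² = 9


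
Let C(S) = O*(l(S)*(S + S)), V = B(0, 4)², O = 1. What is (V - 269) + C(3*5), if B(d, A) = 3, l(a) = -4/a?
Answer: -268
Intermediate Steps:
V = 9 (V = 3² = 9)
C(S) = -8 (C(S) = 1*((-4/S)*(S + S)) = 1*((-4/S)*(2*S)) = 1*(-8) = -8)
(V - 269) + C(3*5) = (9 - 269) - 8 = -260 - 8 = -268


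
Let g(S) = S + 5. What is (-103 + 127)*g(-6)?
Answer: -24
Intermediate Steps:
g(S) = 5 + S
(-103 + 127)*g(-6) = (-103 + 127)*(5 - 6) = 24*(-1) = -24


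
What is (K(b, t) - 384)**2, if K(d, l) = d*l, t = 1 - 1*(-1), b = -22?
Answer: 183184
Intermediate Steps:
t = 2 (t = 1 + 1 = 2)
(K(b, t) - 384)**2 = (-22*2 - 384)**2 = (-44 - 384)**2 = (-428)**2 = 183184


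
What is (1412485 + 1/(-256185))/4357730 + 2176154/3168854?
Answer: 68771140467938923/68031947366916975 ≈ 1.0109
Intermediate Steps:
(1412485 + 1/(-256185))/4357730 + 2176154/3168854 = (1412485 - 1/256185)*(1/4357730) + 2176154*(1/3168854) = (361857469724/256185)*(1/4357730) + 1088077/1584427 = 180928734862/558192530025 + 1088077/1584427 = 68771140467938923/68031947366916975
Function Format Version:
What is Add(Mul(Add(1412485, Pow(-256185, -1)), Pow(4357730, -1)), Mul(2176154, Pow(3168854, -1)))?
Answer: Rational(68771140467938923, 68031947366916975) ≈ 1.0109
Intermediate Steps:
Add(Mul(Add(1412485, Pow(-256185, -1)), Pow(4357730, -1)), Mul(2176154, Pow(3168854, -1))) = Add(Mul(Add(1412485, Rational(-1, 256185)), Rational(1, 4357730)), Mul(2176154, Rational(1, 3168854))) = Add(Mul(Rational(361857469724, 256185), Rational(1, 4357730)), Rational(1088077, 1584427)) = Add(Rational(180928734862, 558192530025), Rational(1088077, 1584427)) = Rational(68771140467938923, 68031947366916975)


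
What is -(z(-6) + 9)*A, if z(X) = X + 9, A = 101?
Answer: -1212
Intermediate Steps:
z(X) = 9 + X
-(z(-6) + 9)*A = -((9 - 6) + 9)*101 = -(3 + 9)*101 = -12*101 = -1*1212 = -1212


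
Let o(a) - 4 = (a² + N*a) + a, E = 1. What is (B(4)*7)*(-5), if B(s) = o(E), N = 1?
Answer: -245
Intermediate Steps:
o(a) = 4 + a² + 2*a (o(a) = 4 + ((a² + 1*a) + a) = 4 + ((a² + a) + a) = 4 + ((a + a²) + a) = 4 + (a² + 2*a) = 4 + a² + 2*a)
B(s) = 7 (B(s) = 4 + 1² + 2*1 = 4 + 1 + 2 = 7)
(B(4)*7)*(-5) = (7*7)*(-5) = 49*(-5) = -245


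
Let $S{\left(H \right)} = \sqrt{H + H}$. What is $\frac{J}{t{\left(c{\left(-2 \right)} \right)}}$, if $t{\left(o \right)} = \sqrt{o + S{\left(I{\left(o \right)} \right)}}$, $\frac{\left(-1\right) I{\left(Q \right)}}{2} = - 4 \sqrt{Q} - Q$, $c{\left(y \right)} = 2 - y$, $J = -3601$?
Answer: $- \frac{3601}{2 \sqrt{1 + \sqrt{3}}} \approx -1089.3$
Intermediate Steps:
$I{\left(Q \right)} = 2 Q + 8 \sqrt{Q}$ ($I{\left(Q \right)} = - 2 \left(- 4 \sqrt{Q} - Q\right) = - 2 \left(- Q - 4 \sqrt{Q}\right) = 2 Q + 8 \sqrt{Q}$)
$S{\left(H \right)} = \sqrt{2} \sqrt{H}$ ($S{\left(H \right)} = \sqrt{2 H} = \sqrt{2} \sqrt{H}$)
$t{\left(o \right)} = \sqrt{o + \sqrt{2} \sqrt{2 o + 8 \sqrt{o}}}$
$\frac{J}{t{\left(c{\left(-2 \right)} \right)}} = - \frac{3601}{\sqrt{\left(2 - -2\right) + 2 \sqrt{\left(2 - -2\right) + 4 \sqrt{2 - -2}}}} = - \frac{3601}{\sqrt{\left(2 + 2\right) + 2 \sqrt{\left(2 + 2\right) + 4 \sqrt{2 + 2}}}} = - \frac{3601}{\sqrt{4 + 2 \sqrt{4 + 4 \sqrt{4}}}} = - \frac{3601}{\sqrt{4 + 2 \sqrt{4 + 4 \cdot 2}}} = - \frac{3601}{\sqrt{4 + 2 \sqrt{4 + 8}}} = - \frac{3601}{\sqrt{4 + 2 \sqrt{12}}} = - \frac{3601}{\sqrt{4 + 2 \cdot 2 \sqrt{3}}} = - \frac{3601}{\sqrt{4 + 4 \sqrt{3}}}$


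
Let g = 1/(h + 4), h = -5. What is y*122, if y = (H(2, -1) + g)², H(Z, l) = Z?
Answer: 122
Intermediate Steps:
g = -1 (g = 1/(-5 + 4) = 1/(-1) = -1)
y = 1 (y = (2 - 1)² = 1² = 1)
y*122 = 1*122 = 122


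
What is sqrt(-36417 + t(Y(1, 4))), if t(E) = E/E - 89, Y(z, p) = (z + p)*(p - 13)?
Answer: 7*I*sqrt(745) ≈ 191.06*I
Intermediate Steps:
Y(z, p) = (-13 + p)*(p + z) (Y(z, p) = (p + z)*(-13 + p) = (-13 + p)*(p + z))
t(E) = -88 (t(E) = 1 - 89 = -88)
sqrt(-36417 + t(Y(1, 4))) = sqrt(-36417 - 88) = sqrt(-36505) = 7*I*sqrt(745)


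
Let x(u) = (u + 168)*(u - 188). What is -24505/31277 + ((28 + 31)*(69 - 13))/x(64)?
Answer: -101037381/112472092 ≈ -0.89833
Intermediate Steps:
x(u) = (-188 + u)*(168 + u) (x(u) = (168 + u)*(-188 + u) = (-188 + u)*(168 + u))
-24505/31277 + ((28 + 31)*(69 - 13))/x(64) = -24505/31277 + ((28 + 31)*(69 - 13))/(-31584 + 64**2 - 20*64) = -24505*1/31277 + (59*56)/(-31584 + 4096 - 1280) = -24505/31277 + 3304/(-28768) = -24505/31277 + 3304*(-1/28768) = -24505/31277 - 413/3596 = -101037381/112472092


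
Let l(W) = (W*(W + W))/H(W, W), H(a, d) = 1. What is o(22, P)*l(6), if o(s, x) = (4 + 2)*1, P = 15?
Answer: 432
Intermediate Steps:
l(W) = 2*W² (l(W) = (W*(W + W))/1 = (W*(2*W))*1 = (2*W²)*1 = 2*W²)
o(s, x) = 6 (o(s, x) = 6*1 = 6)
o(22, P)*l(6) = 6*(2*6²) = 6*(2*36) = 6*72 = 432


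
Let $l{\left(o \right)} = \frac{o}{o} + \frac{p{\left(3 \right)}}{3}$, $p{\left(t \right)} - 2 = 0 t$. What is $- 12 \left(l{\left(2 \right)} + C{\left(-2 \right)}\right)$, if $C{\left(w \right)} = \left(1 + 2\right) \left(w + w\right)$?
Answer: $124$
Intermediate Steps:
$p{\left(t \right)} = 2$ ($p{\left(t \right)} = 2 + 0 t = 2 + 0 = 2$)
$l{\left(o \right)} = \frac{5}{3}$ ($l{\left(o \right)} = \frac{o}{o} + \frac{2}{3} = 1 + 2 \cdot \frac{1}{3} = 1 + \frac{2}{3} = \frac{5}{3}$)
$C{\left(w \right)} = 6 w$ ($C{\left(w \right)} = 3 \cdot 2 w = 6 w$)
$- 12 \left(l{\left(2 \right)} + C{\left(-2 \right)}\right) = - 12 \left(\frac{5}{3} + 6 \left(-2\right)\right) = - 12 \left(\frac{5}{3} - 12\right) = \left(-12\right) \left(- \frac{31}{3}\right) = 124$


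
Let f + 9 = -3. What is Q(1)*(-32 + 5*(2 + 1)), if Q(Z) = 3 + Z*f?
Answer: 153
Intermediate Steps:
f = -12 (f = -9 - 3 = -12)
Q(Z) = 3 - 12*Z (Q(Z) = 3 + Z*(-12) = 3 - 12*Z)
Q(1)*(-32 + 5*(2 + 1)) = (3 - 12*1)*(-32 + 5*(2 + 1)) = (3 - 12)*(-32 + 5*3) = -9*(-32 + 15) = -9*(-17) = 153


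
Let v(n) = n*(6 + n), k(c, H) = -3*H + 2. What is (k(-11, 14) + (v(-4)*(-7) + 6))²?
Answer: 484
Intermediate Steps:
k(c, H) = 2 - 3*H
(k(-11, 14) + (v(-4)*(-7) + 6))² = ((2 - 3*14) + (-4*(6 - 4)*(-7) + 6))² = ((2 - 42) + (-4*2*(-7) + 6))² = (-40 + (-8*(-7) + 6))² = (-40 + (56 + 6))² = (-40 + 62)² = 22² = 484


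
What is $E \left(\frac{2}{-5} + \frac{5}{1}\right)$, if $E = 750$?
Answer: $3450$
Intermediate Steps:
$E \left(\frac{2}{-5} + \frac{5}{1}\right) = 750 \left(\frac{2}{-5} + \frac{5}{1}\right) = 750 \left(2 \left(- \frac{1}{5}\right) + 5 \cdot 1\right) = 750 \left(- \frac{2}{5} + 5\right) = 750 \cdot \frac{23}{5} = 3450$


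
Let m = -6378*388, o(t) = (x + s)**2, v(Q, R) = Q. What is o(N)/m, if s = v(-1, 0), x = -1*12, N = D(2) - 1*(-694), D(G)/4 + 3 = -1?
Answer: -169/2474664 ≈ -6.8292e-5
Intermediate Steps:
D(G) = -16 (D(G) = -12 + 4*(-1) = -12 - 4 = -16)
N = 678 (N = -16 - 1*(-694) = -16 + 694 = 678)
x = -12
s = -1
o(t) = 169 (o(t) = (-12 - 1)**2 = (-13)**2 = 169)
m = -2474664
o(N)/m = 169/(-2474664) = 169*(-1/2474664) = -169/2474664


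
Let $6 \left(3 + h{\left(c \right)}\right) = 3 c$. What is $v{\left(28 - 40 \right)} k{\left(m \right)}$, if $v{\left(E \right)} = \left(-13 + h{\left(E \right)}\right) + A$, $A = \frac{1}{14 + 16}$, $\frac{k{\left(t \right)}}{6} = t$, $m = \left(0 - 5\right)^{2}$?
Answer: $-3295$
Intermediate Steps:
$m = 25$ ($m = \left(-5\right)^{2} = 25$)
$k{\left(t \right)} = 6 t$
$A = \frac{1}{30} \approx 0.033333$
$h{\left(c \right)} = -3 + \frac{c}{2}$ ($h{\left(c \right)} = -3 + \frac{3 c}{6} = -3 + \frac{c}{2}$)
$v{\left(E \right)} = - \frac{479}{30} + \frac{E}{2}$ ($v{\left(E \right)} = \left(-13 + \left(-3 + \frac{E}{2}\right)\right) + \frac{1}{30} = \left(-16 + \frac{E}{2}\right) + \frac{1}{30} = - \frac{479}{30} + \frac{E}{2}$)
$v{\left(28 - 40 \right)} k{\left(m \right)} = \left(- \frac{479}{30} + \frac{28 - 40}{2}\right) 6 \cdot 25 = \left(- \frac{479}{30} + \frac{28 - 40}{2}\right) 150 = \left(- \frac{479}{30} + \frac{1}{2} \left(-12\right)\right) 150 = \left(- \frac{479}{30} - 6\right) 150 = \left(- \frac{659}{30}\right) 150 = -3295$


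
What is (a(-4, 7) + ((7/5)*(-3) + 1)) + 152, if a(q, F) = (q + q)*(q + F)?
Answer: 624/5 ≈ 124.80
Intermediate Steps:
a(q, F) = 2*q*(F + q) (a(q, F) = (2*q)*(F + q) = 2*q*(F + q))
(a(-4, 7) + ((7/5)*(-3) + 1)) + 152 = (2*(-4)*(7 - 4) + ((7/5)*(-3) + 1)) + 152 = (2*(-4)*3 + ((7*(⅕))*(-3) + 1)) + 152 = (-24 + ((7/5)*(-3) + 1)) + 152 = (-24 + (-21/5 + 1)) + 152 = (-24 - 16/5) + 152 = -136/5 + 152 = 624/5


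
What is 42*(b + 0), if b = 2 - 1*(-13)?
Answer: 630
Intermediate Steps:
b = 15 (b = 2 + 13 = 15)
42*(b + 0) = 42*(15 + 0) = 42*15 = 630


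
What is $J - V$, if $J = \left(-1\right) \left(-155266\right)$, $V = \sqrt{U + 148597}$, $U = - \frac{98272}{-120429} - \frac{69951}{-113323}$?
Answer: $155266 - \frac{\sqrt{62758698355027286053858}}{649875027} \approx 1.5488 \cdot 10^{5}$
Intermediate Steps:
$U = \frac{2794372405}{1949625081}$ ($U = \left(-98272\right) \left(- \frac{1}{120429}\right) - - \frac{9993}{16189} = \frac{98272}{120429} + \frac{9993}{16189} = \frac{2794372405}{1949625081} \approx 1.4333$)
$V = \frac{\sqrt{62758698355027286053858}}{649875027}$ ($V = \sqrt{\frac{2794372405}{1949625081} + 148597} = \sqrt{\frac{289711232533762}{1949625081}} = \frac{\sqrt{62758698355027286053858}}{649875027} \approx 385.48$)
$J = 155266$
$J - V = 155266 - \frac{\sqrt{62758698355027286053858}}{649875027}$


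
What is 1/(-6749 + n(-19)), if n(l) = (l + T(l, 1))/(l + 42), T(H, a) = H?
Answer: -23/155265 ≈ -0.00014813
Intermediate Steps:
n(l) = 2*l/(42 + l) (n(l) = (l + l)/(l + 42) = (2*l)/(42 + l) = 2*l/(42 + l))
1/(-6749 + n(-19)) = 1/(-6749 + 2*(-19)/(42 - 19)) = 1/(-6749 + 2*(-19)/23) = 1/(-6749 + 2*(-19)*(1/23)) = 1/(-6749 - 38/23) = 1/(-155265/23) = -23/155265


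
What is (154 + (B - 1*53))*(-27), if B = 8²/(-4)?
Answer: -2295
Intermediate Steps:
B = -16 (B = 64*(-¼) = -16)
(154 + (B - 1*53))*(-27) = (154 + (-16 - 1*53))*(-27) = (154 + (-16 - 53))*(-27) = (154 - 69)*(-27) = 85*(-27) = -2295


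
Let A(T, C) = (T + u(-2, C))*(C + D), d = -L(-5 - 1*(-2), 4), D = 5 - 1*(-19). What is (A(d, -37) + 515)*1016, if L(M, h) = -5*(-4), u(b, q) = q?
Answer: 1276096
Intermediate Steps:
D = 24 (D = 5 + 19 = 24)
L(M, h) = 20
d = -20 (d = -1*20 = -20)
A(T, C) = (24 + C)*(C + T) (A(T, C) = (T + C)*(C + 24) = (C + T)*(24 + C) = (24 + C)*(C + T))
(A(d, -37) + 515)*1016 = (((-37)² + 24*(-37) + 24*(-20) - 37*(-20)) + 515)*1016 = ((1369 - 888 - 480 + 740) + 515)*1016 = (741 + 515)*1016 = 1256*1016 = 1276096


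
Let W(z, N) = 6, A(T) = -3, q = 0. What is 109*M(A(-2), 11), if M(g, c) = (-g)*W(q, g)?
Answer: 1962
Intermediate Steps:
M(g, c) = -6*g (M(g, c) = -g*6 = -6*g)
109*M(A(-2), 11) = 109*(-6*(-3)) = 109*18 = 1962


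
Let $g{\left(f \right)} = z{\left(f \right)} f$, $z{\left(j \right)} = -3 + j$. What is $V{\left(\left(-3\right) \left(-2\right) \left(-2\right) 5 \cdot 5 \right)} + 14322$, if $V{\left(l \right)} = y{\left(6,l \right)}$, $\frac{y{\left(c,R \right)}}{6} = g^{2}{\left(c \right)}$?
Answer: $16266$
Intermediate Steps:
$g{\left(f \right)} = f \left(-3 + f\right)$ ($g{\left(f \right)} = \left(-3 + f\right) f = f \left(-3 + f\right)$)
$y{\left(c,R \right)} = 6 c^{2} \left(-3 + c\right)^{2}$ ($y{\left(c,R \right)} = 6 \left(c \left(-3 + c\right)\right)^{2} = 6 c^{2} \left(-3 + c\right)^{2}$)
$V{\left(l \right)} = 1944$ ($V{\left(l \right)} = 6 \cdot 6^{2} \left(-3 + 6\right)^{2} = 6 \cdot 36 \cdot 3^{2} = 6 \cdot 36 \cdot 9 = 1944$)
$V{\left(\left(-3\right) \left(-2\right) \left(-2\right) 5 \cdot 5 \right)} + 14322 = 1944 + 14322 = 16266$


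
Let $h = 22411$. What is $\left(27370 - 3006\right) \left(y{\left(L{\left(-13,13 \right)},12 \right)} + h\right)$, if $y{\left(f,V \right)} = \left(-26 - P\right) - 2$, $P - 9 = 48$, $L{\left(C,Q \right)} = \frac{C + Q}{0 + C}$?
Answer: $543950664$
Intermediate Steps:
$L{\left(C,Q \right)} = \frac{C + Q}{C}$
$P = 57$ ($P = 9 + 48 = 57$)
$y{\left(f,V \right)} = -85$ ($y{\left(f,V \right)} = \left(-26 - 57\right) - 2 = -83 - 2 = -85$)
$\left(27370 - 3006\right) \left(y{\left(L{\left(-13,13 \right)},12 \right)} + h\right) = \left(27370 - 3006\right) \left(-85 + 22411\right) = 24364 \cdot 22326 = 543950664$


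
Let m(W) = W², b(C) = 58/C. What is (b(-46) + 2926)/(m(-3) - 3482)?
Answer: -67269/79879 ≈ -0.84214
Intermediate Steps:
(b(-46) + 2926)/(m(-3) - 3482) = (58/(-46) + 2926)/((-3)² - 3482) = (58*(-1/46) + 2926)/(9 - 3482) = (-29/23 + 2926)/(-3473) = (67269/23)*(-1/3473) = -67269/79879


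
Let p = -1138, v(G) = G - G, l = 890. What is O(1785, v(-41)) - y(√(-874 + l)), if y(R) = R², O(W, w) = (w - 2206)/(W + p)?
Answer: -12558/647 ≈ -19.410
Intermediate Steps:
v(G) = 0
O(W, w) = (-2206 + w)/(-1138 + W) (O(W, w) = (w - 2206)/(W - 1138) = (-2206 + w)/(-1138 + W))
O(1785, v(-41)) - y(√(-874 + l)) = (-2206 + 0)/(-1138 + 1785) - (√(-874 + 890))² = -2206/647 - (√16)² = (1/647)*(-2206) - 1*4² = -2206/647 - 1*16 = -2206/647 - 16 = -12558/647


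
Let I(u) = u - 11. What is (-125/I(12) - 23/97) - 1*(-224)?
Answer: 9580/97 ≈ 98.763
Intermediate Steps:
I(u) = -11 + u
(-125/I(12) - 23/97) - 1*(-224) = (-125/(-11 + 12) - 23/97) - 1*(-224) = (-125/1 - 23*1/97) + 224 = (-125*1 - 23/97) + 224 = (-125 - 23/97) + 224 = -12148/97 + 224 = 9580/97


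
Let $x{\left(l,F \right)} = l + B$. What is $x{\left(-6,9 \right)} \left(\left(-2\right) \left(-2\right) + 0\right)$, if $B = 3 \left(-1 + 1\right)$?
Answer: $-24$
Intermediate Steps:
$B = 0$ ($B = 3 \cdot 0 = 0$)
$x{\left(l,F \right)} = l$ ($x{\left(l,F \right)} = l + 0 = l$)
$x{\left(-6,9 \right)} \left(\left(-2\right) \left(-2\right) + 0\right) = - 6 \left(\left(-2\right) \left(-2\right) + 0\right) = - 6 \left(4 + 0\right) = \left(-6\right) 4 = -24$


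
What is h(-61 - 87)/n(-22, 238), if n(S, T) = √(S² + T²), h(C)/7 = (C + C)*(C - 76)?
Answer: 3136*√14282/193 ≈ 1941.8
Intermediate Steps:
h(C) = 14*C*(-76 + C) (h(C) = 7*((C + C)*(C - 76)) = 7*((2*C)*(-76 + C)) = 7*(2*C*(-76 + C)) = 14*C*(-76 + C))
h(-61 - 87)/n(-22, 238) = (14*(-61 - 87)*(-76 + (-61 - 87)))/(√((-22)² + 238²)) = (14*(-148)*(-76 - 148))/(√(484 + 56644)) = (14*(-148)*(-224))/(√57128) = 464128/((2*√14282)) = 464128*(√14282/28564) = 3136*√14282/193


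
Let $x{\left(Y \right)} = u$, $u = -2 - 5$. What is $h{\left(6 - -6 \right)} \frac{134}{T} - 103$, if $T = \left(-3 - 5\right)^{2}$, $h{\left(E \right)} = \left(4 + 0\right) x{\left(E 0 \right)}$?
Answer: $- \frac{1293}{8} \approx -161.63$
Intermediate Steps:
$u = -7$
$x{\left(Y \right)} = -7$
$h{\left(E \right)} = -28$ ($h{\left(E \right)} = \left(4 + 0\right) \left(-7\right) = 4 \left(-7\right) = -28$)
$T = 64$ ($T = \left(-8\right)^{2} = 64$)
$h{\left(6 - -6 \right)} \frac{134}{T} - 103 = - 28 \cdot \frac{134}{64} - 103 = - 28 \cdot 134 \cdot \frac{1}{64} - 103 = \left(-28\right) \frac{67}{32} - 103 = - \frac{469}{8} - 103 = - \frac{1293}{8}$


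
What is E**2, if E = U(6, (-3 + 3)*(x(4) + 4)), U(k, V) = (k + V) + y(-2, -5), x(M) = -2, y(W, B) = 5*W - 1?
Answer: 25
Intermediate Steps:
y(W, B) = -1 + 5*W
U(k, V) = -11 + V + k (U(k, V) = (k + V) + (-1 + 5*(-2)) = (V + k) + (-1 - 10) = (V + k) - 11 = -11 + V + k)
E = -5 (E = -11 + (-3 + 3)*(-2 + 4) + 6 = -11 + 0*2 + 6 = -11 + 0 + 6 = -5)
E**2 = (-5)**2 = 25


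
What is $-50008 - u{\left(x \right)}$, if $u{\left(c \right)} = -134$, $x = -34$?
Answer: $-49874$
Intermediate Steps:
$-50008 - u{\left(x \right)} = -50008 - -134 = -50008 + 134 = -49874$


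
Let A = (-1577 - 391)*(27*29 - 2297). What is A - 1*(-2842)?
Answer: 2982394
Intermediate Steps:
A = 2979552 (A = -1968*(783 - 2297) = -1968*(-1514) = 2979552)
A - 1*(-2842) = 2979552 - 1*(-2842) = 2979552 + 2842 = 2982394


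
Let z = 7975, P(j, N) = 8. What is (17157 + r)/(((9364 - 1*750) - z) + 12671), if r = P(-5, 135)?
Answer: 3433/2662 ≈ 1.2896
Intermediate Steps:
r = 8
(17157 + r)/(((9364 - 1*750) - z) + 12671) = (17157 + 8)/(((9364 - 1*750) - 1*7975) + 12671) = 17165/(((9364 - 750) - 7975) + 12671) = 17165/((8614 - 7975) + 12671) = 17165/(639 + 12671) = 17165/13310 = 17165*(1/13310) = 3433/2662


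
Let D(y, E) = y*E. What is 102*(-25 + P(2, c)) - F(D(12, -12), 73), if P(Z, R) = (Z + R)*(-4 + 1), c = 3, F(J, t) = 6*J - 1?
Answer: -3215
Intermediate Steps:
D(y, E) = E*y
F(J, t) = -1 + 6*J
P(Z, R) = -3*R - 3*Z (P(Z, R) = (R + Z)*(-3) = -3*R - 3*Z)
102*(-25 + P(2, c)) - F(D(12, -12), 73) = 102*(-25 + (-3*3 - 3*2)) - (-1 + 6*(-12*12)) = 102*(-25 + (-9 - 6)) - (-1 + 6*(-144)) = 102*(-25 - 15) - (-1 - 864) = 102*(-40) - 1*(-865) = -4080 + 865 = -3215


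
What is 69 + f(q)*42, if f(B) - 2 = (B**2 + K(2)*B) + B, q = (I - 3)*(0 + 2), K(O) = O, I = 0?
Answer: 909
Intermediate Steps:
q = -6 (q = (0 - 3)*(0 + 2) = -3*2 = -6)
f(B) = 2 + B**2 + 3*B (f(B) = 2 + ((B**2 + 2*B) + B) = 2 + (B**2 + 3*B) = 2 + B**2 + 3*B)
69 + f(q)*42 = 69 + (2 + (-6)**2 + 3*(-6))*42 = 69 + (2 + 36 - 18)*42 = 69 + 20*42 = 69 + 840 = 909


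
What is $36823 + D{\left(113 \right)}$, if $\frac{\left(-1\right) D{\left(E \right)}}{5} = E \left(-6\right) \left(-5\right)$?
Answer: $19873$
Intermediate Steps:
$D{\left(E \right)} = - 150 E$ ($D{\left(E \right)} = - 5 E \left(-6\right) \left(-5\right) = - 5 - 6 E \left(-5\right) = - 5 \cdot 30 E = - 150 E$)
$36823 + D{\left(113 \right)} = 36823 - 16950 = 19873$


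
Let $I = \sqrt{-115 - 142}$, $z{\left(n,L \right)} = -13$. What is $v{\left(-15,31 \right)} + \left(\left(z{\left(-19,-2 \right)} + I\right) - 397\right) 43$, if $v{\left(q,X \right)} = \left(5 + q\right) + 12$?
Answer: $-17628 + 43 i \sqrt{257} \approx -17628.0 + 689.34 i$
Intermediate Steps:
$v{\left(q,X \right)} = 17 + q$
$I = i \sqrt{257}$ ($I = \sqrt{-257} = i \sqrt{257} \approx 16.031 i$)
$v{\left(-15,31 \right)} + \left(\left(z{\left(-19,-2 \right)} + I\right) - 397\right) 43 = \left(17 - 15\right) + \left(\left(-13 + i \sqrt{257}\right) - 397\right) 43 = 2 + \left(-410 + i \sqrt{257}\right) 43 = 2 - \left(17630 - 43 i \sqrt{257}\right) = -17628 + 43 i \sqrt{257}$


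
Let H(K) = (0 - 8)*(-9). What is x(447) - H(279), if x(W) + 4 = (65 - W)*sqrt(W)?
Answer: -76 - 382*sqrt(447) ≈ -8152.4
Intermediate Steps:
H(K) = 72 (H(K) = -8*(-9) = 72)
x(W) = -4 + sqrt(W)*(65 - W) (x(W) = -4 + (65 - W)*sqrt(W) = -4 + sqrt(W)*(65 - W))
x(447) - H(279) = (-4 - 447**(3/2) + 65*sqrt(447)) - 1*72 = (-4 - 447*sqrt(447) + 65*sqrt(447)) - 72 = (-4 - 382*sqrt(447)) - 72 = -76 - 382*sqrt(447)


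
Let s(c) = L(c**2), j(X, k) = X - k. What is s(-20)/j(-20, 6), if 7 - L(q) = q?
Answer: 393/26 ≈ 15.115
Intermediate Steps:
L(q) = 7 - q
s(c) = 7 - c**2
s(-20)/j(-20, 6) = (7 - 1*(-20)**2)/(-20 - 1*6) = (7 - 1*400)/(-20 - 6) = (7 - 400)/(-26) = -393*(-1/26) = 393/26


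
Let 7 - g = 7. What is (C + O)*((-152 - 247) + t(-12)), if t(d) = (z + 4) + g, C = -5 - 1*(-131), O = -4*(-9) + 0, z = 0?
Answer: -63990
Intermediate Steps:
O = 36 (O = 36 + 0 = 36)
g = 0 (g = 7 - 1*7 = 7 - 7 = 0)
C = 126 (C = -5 + 131 = 126)
t(d) = 4 (t(d) = (0 + 4) + 0 = 4 + 0 = 4)
(C + O)*((-152 - 247) + t(-12)) = (126 + 36)*((-152 - 247) + 4) = 162*(-399 + 4) = 162*(-395) = -63990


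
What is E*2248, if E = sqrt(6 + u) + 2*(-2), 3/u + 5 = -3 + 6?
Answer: -8992 + 3372*sqrt(2) ≈ -4223.3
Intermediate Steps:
u = -3/2 (u = 3/(-5 + (-3 + 6)) = 3/(-5 + 3) = 3/(-2) = 3*(-1/2) = -3/2 ≈ -1.5000)
E = -4 + 3*sqrt(2)/2 (E = sqrt(6 - 3/2) + 2*(-2) = sqrt(9/2) - 4 = 3*sqrt(2)/2 - 4 = -4 + 3*sqrt(2)/2 ≈ -1.8787)
E*2248 = (-4 + 3*sqrt(2)/2)*2248 = -8992 + 3372*sqrt(2)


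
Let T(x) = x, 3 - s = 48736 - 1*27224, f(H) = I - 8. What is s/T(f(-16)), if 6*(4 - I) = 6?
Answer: 21509/5 ≈ 4301.8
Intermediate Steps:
I = 3 (I = 4 - ⅙*6 = 4 - 1 = 3)
f(H) = -5 (f(H) = 3 - 8 = -5)
s = -21509 (s = 3 - (48736 - 1*27224) = 3 - (48736 - 27224) = 3 - 1*21512 = 3 - 21512 = -21509)
s/T(f(-16)) = -21509/(-5) = -21509*(-⅕) = 21509/5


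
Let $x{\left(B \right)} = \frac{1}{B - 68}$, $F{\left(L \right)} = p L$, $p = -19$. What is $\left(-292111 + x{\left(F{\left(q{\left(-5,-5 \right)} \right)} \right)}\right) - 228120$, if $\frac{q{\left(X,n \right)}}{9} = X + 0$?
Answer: $- \frac{409421796}{787} \approx -5.2023 \cdot 10^{5}$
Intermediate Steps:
$q{\left(X,n \right)} = 9 X$ ($q{\left(X,n \right)} = 9 \left(X + 0\right) = 9 X$)
$F{\left(L \right)} = - 19 L$
$x{\left(B \right)} = \frac{1}{-68 + B}$
$\left(-292111 + x{\left(F{\left(q{\left(-5,-5 \right)} \right)} \right)}\right) - 228120 = \left(-292111 + \frac{1}{-68 - 19 \cdot 9 \left(-5\right)}\right) - 228120 = \left(-292111 + \frac{1}{-68 - -855}\right) - 228120 = \left(-292111 + \frac{1}{-68 + 855}\right) - 228120 = \left(-292111 + \frac{1}{787}\right) - 228120 = - \frac{229891356}{787} - 228120 = - \frac{409421796}{787}$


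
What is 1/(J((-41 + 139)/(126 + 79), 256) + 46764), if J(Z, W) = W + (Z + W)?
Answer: 205/9691678 ≈ 2.1152e-5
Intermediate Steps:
J(Z, W) = Z + 2*W (J(Z, W) = W + (W + Z) = Z + 2*W)
1/(J((-41 + 139)/(126 + 79), 256) + 46764) = 1/(((-41 + 139)/(126 + 79) + 2*256) + 46764) = 1/((98/205 + 512) + 46764) = 1/(105058/205 + 46764) = 1/(9691678/205) = 205/9691678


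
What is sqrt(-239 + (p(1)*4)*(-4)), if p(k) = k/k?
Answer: I*sqrt(255) ≈ 15.969*I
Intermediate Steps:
p(k) = 1
sqrt(-239 + (p(1)*4)*(-4)) = sqrt(-239 + (1*4)*(-4)) = sqrt(-239 + 4*(-4)) = sqrt(-239 - 16) = sqrt(-255) = I*sqrt(255)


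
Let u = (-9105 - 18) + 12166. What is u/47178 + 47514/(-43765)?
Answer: -2108438597/2064745170 ≈ -1.0212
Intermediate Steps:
u = 3043 (u = -9123 + 12166 = 3043)
u/47178 + 47514/(-43765) = 3043/47178 + 47514/(-43765) = 3043*(1/47178) + 47514*(-1/43765) = 3043/47178 - 47514/43765 = -2108438597/2064745170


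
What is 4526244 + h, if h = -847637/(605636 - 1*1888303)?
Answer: 341509685905/75451 ≈ 4.5262e+6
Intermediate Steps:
h = 49861/75451 (h = -847637/(605636 - 1888303) = -847637/(-1282667) = -847637*(-1/1282667) = 49861/75451 ≈ 0.66084)
4526244 + h = 4526244 + 49861/75451 = 341509685905/75451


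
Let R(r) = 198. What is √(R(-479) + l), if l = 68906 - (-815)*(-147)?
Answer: I*√50701 ≈ 225.17*I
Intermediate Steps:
l = -50899 (l = 68906 - 1*119805 = 68906 - 119805 = -50899)
√(R(-479) + l) = √(198 - 50899) = √(-50701) = I*√50701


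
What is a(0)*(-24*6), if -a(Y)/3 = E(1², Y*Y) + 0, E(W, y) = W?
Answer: 432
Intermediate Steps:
a(Y) = -3 (a(Y) = -3*(1² + 0) = -3*(1 + 0) = -3*1 = -3)
a(0)*(-24*6) = -(-72)*6 = -3*(-144) = 432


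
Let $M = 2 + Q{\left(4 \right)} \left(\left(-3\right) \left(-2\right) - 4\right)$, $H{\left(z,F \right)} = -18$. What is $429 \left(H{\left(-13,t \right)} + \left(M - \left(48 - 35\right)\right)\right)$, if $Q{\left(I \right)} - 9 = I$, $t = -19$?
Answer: $-1287$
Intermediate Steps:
$Q{\left(I \right)} = 9 + I$
$M = 28$ ($M = 2 + \left(9 + 4\right) \left(\left(-3\right) \left(-2\right) - 4\right) = 2 + 13 \left(6 - 4\right) = 2 + 13 \cdot 2 = 2 + 26 = 28$)
$429 \left(H{\left(-13,t \right)} + \left(M - \left(48 - 35\right)\right)\right) = 429 \left(-18 + \left(28 - \left(48 - 35\right)\right)\right) = 429 \left(-18 + \left(28 - 13\right)\right) = 429 \left(-18 + 15\right) = 429 \left(-3\right) = -1287$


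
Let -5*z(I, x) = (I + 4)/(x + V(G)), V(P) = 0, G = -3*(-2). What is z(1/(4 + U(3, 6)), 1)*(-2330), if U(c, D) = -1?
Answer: 6058/3 ≈ 2019.3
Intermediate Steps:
G = 6
z(I, x) = -(4 + I)/(5*x) (z(I, x) = -(I + 4)/(5*(x + 0)) = -(4 + I)/(5*x))
z(1/(4 + U(3, 6)), 1)*(-2330) = ((⅕)*(-4 - 1/(4 - 1))/1)*(-2330) = ((⅕)*1*(-4 - 1/3))*(-2330) = ((⅕)*1*(-4 - 1*⅓))*(-2330) = ((⅕)*1*(-4 - ⅓))*(-2330) = ((⅕)*1*(-13/3))*(-2330) = -13/15*(-2330) = 6058/3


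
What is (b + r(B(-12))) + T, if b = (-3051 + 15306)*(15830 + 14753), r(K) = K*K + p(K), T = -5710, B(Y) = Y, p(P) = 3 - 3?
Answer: 374789099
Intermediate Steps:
p(P) = 0
r(K) = K² (r(K) = K*K + 0 = K² + 0 = K²)
b = 374794665 (b = 12255*30583 = 374794665)
(b + r(B(-12))) + T = (374794665 + (-12)²) - 5710 = (374794665 + 144) - 5710 = 374794809 - 5710 = 374789099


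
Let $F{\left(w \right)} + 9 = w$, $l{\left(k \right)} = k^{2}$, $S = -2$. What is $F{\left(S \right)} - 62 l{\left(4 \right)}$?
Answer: $-1003$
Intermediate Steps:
$F{\left(w \right)} = -9 + w$
$F{\left(S \right)} - 62 l{\left(4 \right)} = \left(-9 - 2\right) - 62 \cdot 4^{2} = -11 - 992 = -1003$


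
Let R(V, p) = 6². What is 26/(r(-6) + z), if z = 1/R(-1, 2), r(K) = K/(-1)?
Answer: 936/217 ≈ 4.3134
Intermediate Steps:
r(K) = -K (r(K) = K*(-1) = -K)
R(V, p) = 36
z = 1/36 ≈ 0.027778
26/(r(-6) + z) = 26/(-1*(-6) + 1/36) = 26/(6 + 1/36) = 26/(217/36) = (36/217)*26 = 936/217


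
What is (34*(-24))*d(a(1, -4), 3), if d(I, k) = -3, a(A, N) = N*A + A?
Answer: 2448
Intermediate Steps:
a(A, N) = A + A*N (a(A, N) = A*N + A = A + A*N)
(34*(-24))*d(a(1, -4), 3) = (34*(-24))*(-3) = -816*(-3) = 2448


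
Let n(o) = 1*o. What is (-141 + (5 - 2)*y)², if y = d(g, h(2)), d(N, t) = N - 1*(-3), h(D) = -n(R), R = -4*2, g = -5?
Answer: 21609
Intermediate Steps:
R = -8
n(o) = o
h(D) = 8 (h(D) = -1*(-8) = 8)
d(N, t) = 3 + N (d(N, t) = N + 3 = 3 + N)
y = -2 (y = 3 - 5 = -2)
(-141 + (5 - 2)*y)² = (-141 + (5 - 2)*(-2))² = (-141 + 3*(-2))² = (-141 - 6)² = (-147)² = 21609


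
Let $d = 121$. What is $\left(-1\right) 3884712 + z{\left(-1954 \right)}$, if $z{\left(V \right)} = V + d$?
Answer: $-3886545$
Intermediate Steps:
$z{\left(V \right)} = 121 + V$ ($z{\left(V \right)} = V + 121 = 121 + V$)
$\left(-1\right) 3884712 + z{\left(-1954 \right)} = \left(-1\right) 3884712 + \left(121 - 1954\right) = -3884712 - 1833 = -3886545$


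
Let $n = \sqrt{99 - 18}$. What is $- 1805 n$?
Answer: $-16245$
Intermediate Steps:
$n = 9$ ($n = \sqrt{99 + \left(-97 + 79\right)} = \sqrt{99 - 18} = \sqrt{81} = 9$)
$- 1805 n = \left(-1805\right) 9 = -16245$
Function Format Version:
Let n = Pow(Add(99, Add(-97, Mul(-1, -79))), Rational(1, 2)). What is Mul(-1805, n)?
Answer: -16245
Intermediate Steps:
n = 9 (n = Pow(Add(99, Add(-97, 79)), Rational(1, 2)) = Pow(Add(99, -18), Rational(1, 2)) = Pow(81, Rational(1, 2)) = 9)
Mul(-1805, n) = Mul(-1805, 9) = -16245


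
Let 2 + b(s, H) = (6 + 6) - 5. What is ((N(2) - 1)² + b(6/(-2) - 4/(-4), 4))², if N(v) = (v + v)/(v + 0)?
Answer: 36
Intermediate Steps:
N(v) = 2 (N(v) = (2*v)/v = 2)
b(s, H) = 5 (b(s, H) = -2 + ((6 + 6) - 5) = -2 + (12 - 5) = -2 + 7 = 5)
((N(2) - 1)² + b(6/(-2) - 4/(-4), 4))² = ((2 - 1)² + 5)² = (1² + 5)² = (1 + 5)² = 6² = 36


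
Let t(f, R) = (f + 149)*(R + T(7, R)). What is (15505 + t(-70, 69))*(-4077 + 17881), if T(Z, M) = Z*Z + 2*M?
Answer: 493203116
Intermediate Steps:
T(Z, M) = Z**2 + 2*M
t(f, R) = (49 + 3*R)*(149 + f) (t(f, R) = (f + 149)*(R + (7**2 + 2*R)) = (149 + f)*(R + (49 + 2*R)) = (149 + f)*(49 + 3*R) = (49 + 3*R)*(149 + f))
(15505 + t(-70, 69))*(-4077 + 17881) = (15505 + (7301 + 49*(-70) + 447*69 + 3*69*(-70)))*(-4077 + 17881) = (15505 + (7301 - 3430 + 30843 - 14490))*13804 = (15505 + 20224)*13804 = 35729*13804 = 493203116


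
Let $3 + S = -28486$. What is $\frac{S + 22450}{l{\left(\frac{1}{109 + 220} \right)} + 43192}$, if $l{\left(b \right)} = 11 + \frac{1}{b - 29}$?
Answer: $- \frac{57612060}{412156291} \approx -0.13978$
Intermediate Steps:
$S = -28489$ ($S = -3 - 28486 = -28489$)
$l{\left(b \right)} = 11 + \frac{1}{-29 + b}$
$\frac{S + 22450}{l{\left(\frac{1}{109 + 220} \right)} + 43192} = \frac{-28489 + 22450}{\frac{-318 + \frac{11}{109 + 220}}{-29 + \frac{1}{109 + 220}} + 43192} = - \frac{6039}{\frac{-318 + \frac{11}{329}}{-29 + \frac{1}{329}} + 43192} = - \frac{6039}{\frac{-318 + 11 \cdot \frac{1}{329}}{-29 + \frac{1}{329}} + 43192} = - \frac{6039}{\frac{-318 + \frac{11}{329}}{- \frac{9540}{329}} + 43192} = - \frac{6039}{\left(- \frac{329}{9540}\right) \left(- \frac{104611}{329}\right) + 43192} = - \frac{6039}{\frac{104611}{9540} + 43192} = - \frac{6039}{\frac{412156291}{9540}} = \left(-6039\right) \frac{9540}{412156291} = - \frac{57612060}{412156291}$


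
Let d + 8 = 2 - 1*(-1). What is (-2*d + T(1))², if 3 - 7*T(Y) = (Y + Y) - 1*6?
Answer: 121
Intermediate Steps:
d = -5 (d = -8 + (2 - 1*(-1)) = -8 + (2 + 1) = -8 + 3 = -5)
T(Y) = 9/7 - 2*Y/7 (T(Y) = 3/7 - ((Y + Y) - 1*6)/7 = 3/7 - (2*Y - 6)/7 = 3/7 - (-6 + 2*Y)/7 = 3/7 + (6/7 - 2*Y/7) = 9/7 - 2*Y/7)
(-2*d + T(1))² = (-2*(-5) + (9/7 - 2/7*1))² = (10 + (9/7 - 2/7))² = (10 + 1)² = 11² = 121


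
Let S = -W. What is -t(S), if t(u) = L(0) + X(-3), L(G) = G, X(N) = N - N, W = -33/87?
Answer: 0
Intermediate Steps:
W = -11/29 (W = -33*1/87 = -11/29 ≈ -0.37931)
X(N) = 0
S = 11/29 (S = -1*(-11/29) = 11/29 ≈ 0.37931)
t(u) = 0 (t(u) = 0 + 0 = 0)
-t(S) = -1*0 = 0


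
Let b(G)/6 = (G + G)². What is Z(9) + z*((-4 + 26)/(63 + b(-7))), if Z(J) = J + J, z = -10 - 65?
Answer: 6884/413 ≈ 16.668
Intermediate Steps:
b(G) = 24*G² (b(G) = 6*(G + G)² = 6*(2*G)² = 6*(4*G²) = 24*G²)
z = -75
Z(J) = 2*J
Z(9) + z*((-4 + 26)/(63 + b(-7))) = 2*9 - 75*(-4 + 26)/(63 + 24*(-7)²) = 18 - 1650/(63 + 24*49) = 18 - 1650/(63 + 1176) = 18 - 1650/1239 = 18 - 75*22/1239 = 18 - 550/413 = 6884/413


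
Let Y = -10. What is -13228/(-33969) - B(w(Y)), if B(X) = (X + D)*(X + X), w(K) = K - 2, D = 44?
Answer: 26101420/33969 ≈ 768.39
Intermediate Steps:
w(K) = -2 + K
B(X) = 2*X*(44 + X) (B(X) = (X + 44)*(X + X) = (44 + X)*(2*X) = 2*X*(44 + X))
-13228/(-33969) - B(w(Y)) = -13228/(-33969) - 2*(-2 - 10)*(44 + (-2 - 10)) = -13228*(-1/33969) - 2*(-12)*(44 - 12) = 13228/33969 - 2*(-12)*32 = 13228/33969 - 1*(-768) = 13228/33969 + 768 = 26101420/33969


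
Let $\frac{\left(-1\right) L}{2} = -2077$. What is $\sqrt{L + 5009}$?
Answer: $7 \sqrt{187} \approx 95.724$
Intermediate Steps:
$L = 4154$ ($L = \left(-2\right) \left(-2077\right) = 4154$)
$\sqrt{L + 5009} = \sqrt{4154 + 5009} = \sqrt{9163} = 7 \sqrt{187}$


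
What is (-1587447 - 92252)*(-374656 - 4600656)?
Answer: 8357026591088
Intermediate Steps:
(-1587447 - 92252)*(-374656 - 4600656) = -1679699*(-4975312) = 8357026591088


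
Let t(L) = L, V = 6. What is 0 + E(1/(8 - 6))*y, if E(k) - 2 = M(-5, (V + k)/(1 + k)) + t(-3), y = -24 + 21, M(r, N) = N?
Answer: -10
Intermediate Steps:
y = -3
E(k) = -1 + (6 + k)/(1 + k) (E(k) = 2 + ((6 + k)/(1 + k) - 3) = 2 + (-3 + (6 + k)/(1 + k)) = -1 + (6 + k)/(1 + k))
0 + E(1/(8 - 6))*y = 0 + (5/(1 + 1/(8 - 6)))*(-3) = 0 + (5/(1 + 1/2))*(-3) = 0 + (5/(1 + ½))*(-3) = 0 + (5/(3/2))*(-3) = 0 + (5*(⅔))*(-3) = 0 + (10/3)*(-3) = 0 - 10 = -10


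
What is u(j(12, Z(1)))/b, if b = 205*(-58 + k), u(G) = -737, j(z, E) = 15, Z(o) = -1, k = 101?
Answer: -737/8815 ≈ -0.083607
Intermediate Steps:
b = 8815 (b = 205*(-58 + 101) = 205*43 = 8815)
u(j(12, Z(1)))/b = -737/8815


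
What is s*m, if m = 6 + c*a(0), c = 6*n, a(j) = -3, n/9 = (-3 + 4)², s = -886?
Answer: 138216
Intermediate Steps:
n = 9 (n = 9*(-3 + 4)² = 9*1² = 9*1 = 9)
c = 54 (c = 6*9 = 54)
m = -156 (m = 6 + 54*(-3) = 6 - 162 = -156)
s*m = -886*(-156) = 138216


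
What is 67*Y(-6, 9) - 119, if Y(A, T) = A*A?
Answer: 2293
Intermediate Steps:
Y(A, T) = A²
67*Y(-6, 9) - 119 = 67*(-6)² - 119 = 67*36 - 119 = 2412 - 119 = 2293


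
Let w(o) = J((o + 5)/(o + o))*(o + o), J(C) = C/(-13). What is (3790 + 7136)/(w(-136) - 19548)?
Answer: -142038/253993 ≈ -0.55922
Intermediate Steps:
J(C) = -C/13 (J(C) = C*(-1/13) = -C/13)
w(o) = -5/13 - o/13 (w(o) = (-(o + 5)/(13*(o + o)))*(o + o) = (-(5 + o)/(13*(2*o)))*(2*o) = (-(5 + o)*1/(2*o)/13)*(2*o) = (-(5 + o)/(26*o))*(2*o) = -5/13 - o/13)
(3790 + 7136)/(w(-136) - 19548) = (3790 + 7136)/((-5/13 - 1/13*(-136)) - 19548) = 10926/((-5/13 + 136/13) - 19548) = 10926/(131/13 - 19548) = 10926/(-253993/13) = 10926*(-13/253993) = -142038/253993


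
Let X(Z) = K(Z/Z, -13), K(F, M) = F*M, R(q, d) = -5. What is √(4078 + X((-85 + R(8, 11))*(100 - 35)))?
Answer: √4065 ≈ 63.757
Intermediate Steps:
X(Z) = -13 (X(Z) = (Z/Z)*(-13) = 1*(-13) = -13)
√(4078 + X((-85 + R(8, 11))*(100 - 35))) = √(4078 - 13) = √4065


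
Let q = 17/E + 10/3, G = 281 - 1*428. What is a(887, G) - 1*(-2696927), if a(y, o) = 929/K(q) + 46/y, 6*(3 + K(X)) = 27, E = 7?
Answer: 7178170931/2661 ≈ 2.6975e+6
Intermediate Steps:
G = -147 (G = 281 - 428 = -147)
q = 121/21 (q = 17/7 + 10/3 = 121/21 ≈ 5.7619)
K(X) = 3/2 (K(X) = -3 + (⅙)*27 = -3 + 9/2 = 3/2)
a(y, o) = 1858/3 + 46/y (a(y, o) = 929/(3/2) + 46/y = 929*(⅔) + 46/y = 1858/3 + 46/y)
a(887, G) - 1*(-2696927) = (1858/3 + 46/887) - 1*(-2696927) = (1858/3 + 46*(1/887)) + 2696927 = (1858/3 + 46/887) + 2696927 = 1648184/2661 + 2696927 = 7178170931/2661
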